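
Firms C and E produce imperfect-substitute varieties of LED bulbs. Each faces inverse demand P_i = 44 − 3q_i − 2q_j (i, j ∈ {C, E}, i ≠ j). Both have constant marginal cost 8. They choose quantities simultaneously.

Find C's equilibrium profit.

Firm C's profit: π = q_C(44 − 3q_C − 2q_E) − 8q_C.
∂π/∂q_C = 36 − 6q_C − 2q_E = 0 ⇒ q_C = 6 − (1/3)q_E.
Setting q_C = q_E in the reaction function: q_C = 6 − (1/3)q_C, so q_C = 6 / (4/3) = 4.5.
P_C = 44 − 3·4.5 − 2·4.5 = 21.5.
Profit = (21.5 − 8)·4.5 = 60.75.

60.75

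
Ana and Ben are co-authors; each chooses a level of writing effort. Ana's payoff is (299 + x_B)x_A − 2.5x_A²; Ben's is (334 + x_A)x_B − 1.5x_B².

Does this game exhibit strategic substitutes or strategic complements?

strategic complements

Expanding Ana's payoff: 299x_A + x_Bx_A − 2.5x_A².
∂π/∂x_A = 299 + x_B − 5x_A = 0, so x_A = 59.8 + 0.2x_B.
The best-response slope dx_A/dx_B = 0.2 > 0: the reaction function is upward-sloping, so the choices are strategic complements.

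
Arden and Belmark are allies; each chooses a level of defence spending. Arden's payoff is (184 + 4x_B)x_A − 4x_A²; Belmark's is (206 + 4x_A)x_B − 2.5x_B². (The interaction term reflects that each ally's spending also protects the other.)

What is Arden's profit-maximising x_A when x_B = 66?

56

Expanding Arden's payoff: 184x_A + 4x_Bx_A − 4x_A².
∂π/∂x_A = 184 + 4x_B − 8x_A = 0, so x_A = 23 + 0.5x_B.
At x_B = 66: x_A = 23 + 0.5·66 = 56.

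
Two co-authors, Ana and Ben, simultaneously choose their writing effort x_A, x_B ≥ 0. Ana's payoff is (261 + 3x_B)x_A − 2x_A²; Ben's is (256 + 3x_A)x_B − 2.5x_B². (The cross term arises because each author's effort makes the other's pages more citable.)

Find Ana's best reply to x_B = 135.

166.5

Expanding Ana's payoff: 261x_A + 3x_Bx_A − 2x_A².
∂π/∂x_A = 261 + 3x_B − 4x_A = 0, so x_A = 65.25 + 0.75x_B.
At x_B = 135: x_A = 65.25 + 0.75·135 = 166.5.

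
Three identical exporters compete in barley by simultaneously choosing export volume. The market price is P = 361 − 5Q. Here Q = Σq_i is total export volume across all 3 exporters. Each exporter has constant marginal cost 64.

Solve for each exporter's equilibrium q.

14.85

A representative exporter's profit is π_i = q_i(361 − 5Q) − 64q_i, with Q = q_i + Σ_{j≠i} q_j.
First-order condition: 297 − 10q_i − 5Σ_{j≠i} q_j = 0.
In a symmetric equilibrium every exporter chooses the same q, so Σ_{j≠i} q_j = 2q. The condition becomes 297 − 20q = 0, giving q = 297/20 = 14.85.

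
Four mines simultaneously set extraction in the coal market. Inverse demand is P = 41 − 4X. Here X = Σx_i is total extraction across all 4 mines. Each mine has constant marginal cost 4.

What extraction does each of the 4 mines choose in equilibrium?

A representative mine's profit is π_i = x_i(41 − 4X) − 4x_i, with X = x_i + Σ_{j≠i} x_j.
First-order condition: 37 − 8x_i − 4Σ_{j≠i} x_j = 0.
Imposing symmetry (x_j = x for all j) turns Σ_{j≠i} x_j into 3x, so 37 = 20x and x = 1.85.

1.85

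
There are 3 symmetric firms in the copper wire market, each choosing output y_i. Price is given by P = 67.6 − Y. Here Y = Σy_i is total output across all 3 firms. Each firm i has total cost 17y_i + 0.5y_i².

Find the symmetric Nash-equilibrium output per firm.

A representative firm's profit is π_i = y_i(67.6 − Y) − 17y_i − 0.5y_i², with Y = y_i + Σ_{j≠i} y_j.
First-order condition: 50.6 − 3y_i − Σ_{j≠i} y_j = 0.
Imposing symmetry (y_j = y for all j) turns Σ_{j≠i} y_j into 2y, so 50.6 = 5y and y = 10.12.

10.12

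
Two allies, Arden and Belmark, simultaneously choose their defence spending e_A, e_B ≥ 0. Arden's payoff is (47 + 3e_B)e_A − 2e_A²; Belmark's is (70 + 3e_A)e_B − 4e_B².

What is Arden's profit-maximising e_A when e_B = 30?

34.25

Expanding Arden's payoff: 47e_A + 3e_Be_A − 2e_A².
∂π/∂e_A = 47 + 3e_B − 4e_A = 0, so e_A = 11.75 + 0.75e_B.
At e_B = 30: e_A = 11.75 + 0.75·30 = 34.25.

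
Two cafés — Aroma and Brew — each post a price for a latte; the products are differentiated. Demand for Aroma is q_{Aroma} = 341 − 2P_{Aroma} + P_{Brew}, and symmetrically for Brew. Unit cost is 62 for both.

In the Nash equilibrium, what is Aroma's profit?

Aroma's profit: π = (P_{Aroma} − 62)(341 − 2P_{Aroma} + P_{Brew}).
∂π/∂P_{Aroma} = 465 − 4P_{Aroma} + P_{Brew} = 0 ⇒ P_{Aroma} = 116.25 + 0.25P_{Brew}.
The game is symmetric, so in equilibrium P_{Brew} = P_{Aroma}: the reaction function gives 0.75P_{Aroma} = 116.25, hence P_{Aroma} = 155.
q_{Aroma} = 341 − 2·155 + 155 = 186.
Profit = (155 − 62)·186 = 17298.

17298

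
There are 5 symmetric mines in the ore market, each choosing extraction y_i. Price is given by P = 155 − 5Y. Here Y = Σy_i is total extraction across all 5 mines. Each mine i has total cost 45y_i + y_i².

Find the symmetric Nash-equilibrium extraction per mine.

3.4375

A representative mine's profit is π_i = y_i(155 − 5Y) − 45y_i − y_i², with Y = y_i + Σ_{j≠i} y_j.
First-order condition: 110 − 12y_i − 5Σ_{j≠i} y_j = 0.
Imposing symmetry (y_j = y for all j) turns Σ_{j≠i} y_j into 4y, so 110 = 32y and y = 3.4375.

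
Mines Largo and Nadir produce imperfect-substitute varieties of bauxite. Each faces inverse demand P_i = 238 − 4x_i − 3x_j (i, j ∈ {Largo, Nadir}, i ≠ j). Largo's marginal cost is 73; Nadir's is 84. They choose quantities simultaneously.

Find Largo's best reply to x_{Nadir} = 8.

17.625

Mine Largo's profit: π = x_{Largo}(238 − 4x_{Largo} − 3x_{Nadir}) − 73x_{Largo}.
∂π/∂x_{Largo} = 165 − 8x_{Largo} − 3x_{Nadir} = 0 ⇒ x_{Largo} = 20.625 − 0.375x_{Nadir}.
At x_{Nadir} = 8: x_{Largo} = 20.625 − 0.375·8 = 17.625.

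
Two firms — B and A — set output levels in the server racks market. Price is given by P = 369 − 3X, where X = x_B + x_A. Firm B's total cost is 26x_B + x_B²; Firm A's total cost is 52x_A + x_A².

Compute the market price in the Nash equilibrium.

189

Firm B's profit: π = x_B(369 − 3(x_B + x_A)) − 26x_B − x_B².
∂π/∂x_B = 343 − 8x_B − 3x_A = 0, so x_B = 42.875 − 0.375x_A.
By the same steps for A: x_A = 39.625 − 0.375x_B.
Plugging x_A into B's best response: x_B = 42.875 − 0.375(39.625 − 0.375x_B) ⇒ (55/64)x_B = 1793/64, so x_B = 32.6.
Then x_A = 39.625 − 0.375·32.6 = 27.4.
Equilibrium price: P = 369 − 3·60 = 189.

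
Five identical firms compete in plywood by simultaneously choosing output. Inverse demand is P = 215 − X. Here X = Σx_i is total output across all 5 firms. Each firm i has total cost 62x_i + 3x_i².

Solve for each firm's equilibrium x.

12.75

A representative firm's profit is π_i = x_i(215 − X) − 62x_i − 3x_i², with X = x_i + Σ_{j≠i} x_j.
First-order condition: 153 − 8x_i − Σ_{j≠i} x_j = 0.
With identical firms, set every x_j = x: then 153 − 8x − 4x = 0, i.e. x = 153/12 = 12.75.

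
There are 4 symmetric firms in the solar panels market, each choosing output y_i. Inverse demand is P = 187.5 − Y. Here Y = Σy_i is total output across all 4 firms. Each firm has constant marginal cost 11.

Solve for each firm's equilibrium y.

35.3

A representative firm's profit is π_i = y_i(187.5 − Y) − 11y_i, with Y = y_i + Σ_{j≠i} y_j.
First-order condition: 176.5 − 2y_i − Σ_{j≠i} y_j = 0.
With identical firms, set every y_j = y: then 176.5 − 2y − 3y = 0, i.e. y = 176.5/5 = 35.3.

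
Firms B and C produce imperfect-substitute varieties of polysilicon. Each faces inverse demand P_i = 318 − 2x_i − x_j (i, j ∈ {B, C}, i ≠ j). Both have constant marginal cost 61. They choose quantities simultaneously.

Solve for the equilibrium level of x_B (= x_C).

51.4

Firm B's profit: π = x_B(318 − 2x_B − x_C) − 61x_B.
∂π/∂x_B = 257 − 4x_B − x_C = 0 ⇒ x_B = 64.25 − 0.25x_C.
Setting x_B = x_C in the reaction function: x_B = 64.25 − 0.25x_B, so x_B = 64.25 / 1.25 = 51.4.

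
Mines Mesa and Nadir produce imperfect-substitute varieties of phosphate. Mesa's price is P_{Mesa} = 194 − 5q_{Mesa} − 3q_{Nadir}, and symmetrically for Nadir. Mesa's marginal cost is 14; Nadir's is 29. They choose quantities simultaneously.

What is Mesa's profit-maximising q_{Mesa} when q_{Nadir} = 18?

12.6

Mine Mesa's profit: π = q_{Mesa}(194 − 5q_{Mesa} − 3q_{Nadir}) − 14q_{Mesa}.
∂π/∂q_{Mesa} = 180 − 10q_{Mesa} − 3q_{Nadir} = 0 ⇒ q_{Mesa} = 18 − 0.3q_{Nadir}.
At q_{Nadir} = 18: q_{Mesa} = 18 − 0.3·18 = 12.6.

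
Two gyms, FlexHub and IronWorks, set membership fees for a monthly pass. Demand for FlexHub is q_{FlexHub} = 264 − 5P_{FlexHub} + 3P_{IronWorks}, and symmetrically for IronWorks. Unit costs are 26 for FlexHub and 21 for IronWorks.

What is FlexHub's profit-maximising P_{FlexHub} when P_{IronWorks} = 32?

FlexHub's profit: π = (P_{FlexHub} − 26)(264 − 5P_{FlexHub} + 3P_{IronWorks}).
∂π/∂P_{FlexHub} = 394 − 10P_{FlexHub} + 3P_{IronWorks} = 0 ⇒ P_{FlexHub} = 39.4 + 0.3P_{IronWorks}.
At P_{IronWorks} = 32: P_{FlexHub} = 39.4 + 0.3·32 = 49.

49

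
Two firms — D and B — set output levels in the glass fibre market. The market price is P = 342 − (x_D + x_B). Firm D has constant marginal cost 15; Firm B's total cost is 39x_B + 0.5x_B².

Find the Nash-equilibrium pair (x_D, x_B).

135.6, 55.8

Firm D's profit: π = x_D(342 − (x_D + x_B)) − 15x_D.
∂π/∂x_D = 327 − 2x_D − x_B = 0, so x_D = 163.5 − 0.5x_B.
For B: ∂π/∂x_B = 303 − 3x_B − x_D = 0 ⇒ x_B = 101 − (1/3)x_D.
Solving the two reaction functions simultaneously: (1 − (−0.5)(−1/3))x_D = 163.5 − 0.5·101, so (5/6)x_D = 113 and x_D = 135.6.
Then x_B = 101 − (1/3)·135.6 = 55.8.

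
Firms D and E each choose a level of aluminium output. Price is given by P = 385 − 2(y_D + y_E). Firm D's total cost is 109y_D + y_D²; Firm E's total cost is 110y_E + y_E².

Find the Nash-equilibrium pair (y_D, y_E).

Firm D's profit: π = y_D(385 − 2(y_D + y_E)) − 109y_D − y_D².
∂π/∂y_D = 276 − 6y_D − 2y_E = 0, so y_D = 46 − (1/3)y_E.
By the same steps for E: y_E = 275/6 − (1/3)y_D.
Solving the two reaction functions simultaneously: (1 − (−1/3)(−1/3))y_D = 46 − (1/3)·(275/6), so (8/9)y_D = 553/18 and y_D = 34.5625.
Then y_E = 275/6 − (1/3)·34.5625 = 34.3125.

34.5625, 34.3125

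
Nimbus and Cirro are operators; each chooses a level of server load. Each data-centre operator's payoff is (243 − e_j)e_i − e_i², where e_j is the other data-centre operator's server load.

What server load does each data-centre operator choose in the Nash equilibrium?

81

Nimbus's payoff is (243 − e_C)e_N − e_N².
∂π/∂e_N = 243 − e_C − 2e_N = 0, so e_N = 121.5 − 0.5e_C.
Setting e_N = e_C in the reaction function: e_N = 121.5 − 0.5e_N, so e_N = 121.5 / 1.5 = 81.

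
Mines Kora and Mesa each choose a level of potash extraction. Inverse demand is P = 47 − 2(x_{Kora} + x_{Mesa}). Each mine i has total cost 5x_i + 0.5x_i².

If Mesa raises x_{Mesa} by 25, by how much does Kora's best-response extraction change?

-10

Mine Kora's profit: π = x_{Kora}(47 − 2(x_{Kora} + x_{Mesa})) − 5x_{Kora} − 0.5x_{Kora}².
∂π/∂x_{Kora} = 42 − 5x_{Kora} − 2x_{Mesa} = 0, so x_{Kora} = 8.4 − 0.4x_{Mesa}.
The reaction-function slope is −0.4, so a 25-unit rise in x_{Mesa} moves x_{Kora} by −0.4 × 25 = −10. Kora's best response falls — the actions are strategic substitutes.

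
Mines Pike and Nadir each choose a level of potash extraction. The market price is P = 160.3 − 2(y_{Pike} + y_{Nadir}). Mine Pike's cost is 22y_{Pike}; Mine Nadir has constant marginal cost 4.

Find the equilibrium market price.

Mine Pike's profit: π = y_{Pike}(160.3 − 2(y_{Pike} + y_{Nadir})) − 22y_{Pike}.
∂π/∂y_{Pike} = 138.3 − 4y_{Pike} − 2y_{Nadir} = 0, so y_{Pike} = 34.575 − 0.5y_{Nadir}.
By the same steps for Nadir: y_{Nadir} = 39.075 − 0.5y_{Pike}.
Solving the two reaction functions simultaneously: (1 − (−0.5)(−0.5))y_{Pike} = 34.575 − 0.5·39.075, so 0.75y_{Pike} = 15.0375 and y_{Pike} = 20.05.
Then y_{Nadir} = 39.075 − 0.5·20.05 = 29.05.
Equilibrium price: P = 160.3 − 2·49.1 = 62.1.

62.1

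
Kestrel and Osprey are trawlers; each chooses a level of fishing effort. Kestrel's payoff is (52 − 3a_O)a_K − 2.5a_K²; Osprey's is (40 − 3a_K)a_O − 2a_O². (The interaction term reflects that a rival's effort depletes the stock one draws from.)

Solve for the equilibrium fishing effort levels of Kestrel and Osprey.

Expanding Kestrel's payoff: 52a_K − 3a_Oa_K − 2.5a_K².
∂π/∂a_K = 52 − 3a_O − 5a_K = 0, so a_K = 10.4 − 0.6a_O.
Likewise for Osprey: a_O = 10 − 0.75a_K.
Solving the two reaction functions simultaneously: (1 − (−0.6)(−0.75))a_K = 10.4 − 0.6·10, so 0.55a_K = 4.4 and a_K = 8.
Then a_O = 10 − 0.75·8 = 4.

8, 4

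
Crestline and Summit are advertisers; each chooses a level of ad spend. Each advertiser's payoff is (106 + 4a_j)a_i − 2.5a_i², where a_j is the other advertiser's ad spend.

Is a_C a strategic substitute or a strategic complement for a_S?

Crestline's payoff is (106 + 4a_S)a_C − 2.5a_C².
∂π/∂a_C = 106 + 4a_S − 5a_C = 0, so a_C = 21.2 + 0.8a_S.
The best-response slope da_C/da_S = 0.8 > 0: the reaction function is upward-sloping, so the choices are strategic complements.

strategic complements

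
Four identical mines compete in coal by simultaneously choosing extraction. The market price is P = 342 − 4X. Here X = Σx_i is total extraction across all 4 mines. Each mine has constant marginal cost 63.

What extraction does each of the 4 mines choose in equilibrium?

13.95

A representative mine's profit is π_i = x_i(342 − 4X) − 63x_i, with X = x_i + Σ_{j≠i} x_j.
First-order condition: 279 − 8x_i − 4Σ_{j≠i} x_j = 0.
With identical mines, set every x_j = x: then 279 − 8x − 12x = 0, i.e. x = 279/20 = 13.95.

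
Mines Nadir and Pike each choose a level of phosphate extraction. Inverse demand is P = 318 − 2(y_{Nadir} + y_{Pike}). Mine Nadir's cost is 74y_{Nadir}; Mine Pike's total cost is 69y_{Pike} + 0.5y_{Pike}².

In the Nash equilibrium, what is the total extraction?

76.875

Mine Nadir's profit: π = y_{Nadir}(318 − 2(y_{Nadir} + y_{Pike})) − 74y_{Nadir}.
∂π/∂y_{Nadir} = 244 − 4y_{Nadir} − 2y_{Pike} = 0, so y_{Nadir} = 61 − 0.5y_{Pike}.
For Pike: ∂π/∂y_{Pike} = 249 − 5y_{Pike} − 2y_{Nadir} = 0 ⇒ y_{Pike} = 49.8 − 0.4y_{Nadir}.
Solving the two reaction functions simultaneously: (1 − (−0.5)(−0.4))y_{Nadir} = 61 − 0.5·49.8, so 0.8y_{Nadir} = 36.1 and y_{Nadir} = 45.125.
Then y_{Pike} = 49.8 − 0.4·45.125 = 31.75.
Total extraction: 45.125 + 31.75 = 76.875.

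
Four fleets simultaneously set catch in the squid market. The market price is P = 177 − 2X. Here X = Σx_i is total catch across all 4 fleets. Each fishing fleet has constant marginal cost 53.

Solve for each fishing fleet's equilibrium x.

12.4

A representative fishing fleet's profit is π_i = x_i(177 − 2X) − 53x_i, with X = x_i + Σ_{j≠i} x_j.
First-order condition: 124 − 4x_i − 2Σ_{j≠i} x_j = 0.
Imposing symmetry (x_j = x for all j) turns Σ_{j≠i} x_j into 3x, so 124 = 10x and x = 12.4.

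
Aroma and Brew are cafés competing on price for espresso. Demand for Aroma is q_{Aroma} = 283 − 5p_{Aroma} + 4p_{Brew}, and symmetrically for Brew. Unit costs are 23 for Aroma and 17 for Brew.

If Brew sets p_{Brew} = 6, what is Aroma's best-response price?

42.2

Aroma's profit: π = (p_{Aroma} − 23)(283 − 5p_{Aroma} + 4p_{Brew}).
∂π/∂p_{Aroma} = 398 − 10p_{Aroma} + 4p_{Brew} = 0 ⇒ p_{Aroma} = 39.8 + 0.4p_{Brew}.
At p_{Brew} = 6: p_{Aroma} = 39.8 + 0.4·6 = 42.2.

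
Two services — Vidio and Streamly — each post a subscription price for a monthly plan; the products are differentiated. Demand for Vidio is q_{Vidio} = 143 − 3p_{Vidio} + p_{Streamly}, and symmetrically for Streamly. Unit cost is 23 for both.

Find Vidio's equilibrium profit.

Vidio's profit: π = (p_{Vidio} − 23)(143 − 3p_{Vidio} + p_{Streamly}).
∂π/∂p_{Vidio} = 212 − 6p_{Vidio} + p_{Streamly} = 0 ⇒ p_{Vidio} = 106/3 + (1/6)p_{Streamly}.
The game is symmetric, so in equilibrium p_{Streamly} = p_{Vidio}: the reaction function gives (5/6)p_{Vidio} = 106/3, hence p_{Vidio} = 42.4.
q_{Vidio} = 143 − 3·42.4 + 42.4 = 58.2.
Profit = (42.4 − 23)·58.2 = 1129.08.

1129.08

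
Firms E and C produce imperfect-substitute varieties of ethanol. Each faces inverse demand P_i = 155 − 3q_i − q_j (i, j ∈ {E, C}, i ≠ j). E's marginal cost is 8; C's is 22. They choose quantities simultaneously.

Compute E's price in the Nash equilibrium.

Firm E's profit: π = q_E(155 − 3q_E − q_C) − 8q_E.
∂π/∂q_E = 147 − 6q_E − q_C = 0 ⇒ q_E = 24.5 − (1/6)q_C.
Similarly q_C = 133/6 − (1/6)q_E.
Solving the two reaction functions simultaneously: (1 − (−1/6)(−1/6))q_E = 24.5 − (1/6)·(133/6), so (35/36)q_E = 749/36 and q_E = 21.4.
Then q_C = 133/6 − (1/6)·21.4 = 18.6.
P_E = 155 − 3·21.4 − 18.6 = 72.2.

72.2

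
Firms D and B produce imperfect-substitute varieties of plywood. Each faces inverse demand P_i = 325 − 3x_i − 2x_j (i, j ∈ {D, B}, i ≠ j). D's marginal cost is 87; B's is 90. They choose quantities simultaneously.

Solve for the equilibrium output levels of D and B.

29.9375, 29.1875

Firm D's profit: π = x_D(325 − 3x_D − 2x_B) − 87x_D.
∂π/∂x_D = 238 − 6x_D − 2x_B = 0 ⇒ x_D = 119/3 − (1/3)x_B.
Similarly x_B = 235/6 − (1/3)x_D.
Substituting the second reaction function into the first: x_D = 119/3 − (1/3)(235/6 − (1/3)x_D), which gives (8/9)x_D = 479/18 ⇒ x_D = 29.9375.
Then x_B = 235/6 − (1/3)·29.9375 = 29.1875.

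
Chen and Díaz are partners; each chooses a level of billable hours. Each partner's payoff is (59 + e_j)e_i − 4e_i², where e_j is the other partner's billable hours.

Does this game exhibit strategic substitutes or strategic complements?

Chen's payoff is (59 + e_D)e_C − 4e_C².
∂π/∂e_C = 59 + e_D − 8e_C = 0, so e_C = 7.375 + 0.125e_D.
The best-response slope de_C/de_D = 0.125 > 0: the reaction function is upward-sloping, so the choices are strategic complements.

strategic complements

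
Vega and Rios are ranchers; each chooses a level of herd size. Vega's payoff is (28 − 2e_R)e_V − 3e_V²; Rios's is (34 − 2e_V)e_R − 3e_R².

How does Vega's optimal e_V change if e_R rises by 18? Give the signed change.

Expanding Vega's payoff: 28e_V − 2e_Re_V − 3e_V².
∂π/∂e_V = 28 − 2e_R − 6e_V = 0, so e_V = 14/3 − (1/3)e_R.
The reaction-function slope is −1/3, so an 18-unit rise in e_R moves e_V by −1/3 × 18 = −6. Vega's best response falls — the actions are strategic substitutes.

-6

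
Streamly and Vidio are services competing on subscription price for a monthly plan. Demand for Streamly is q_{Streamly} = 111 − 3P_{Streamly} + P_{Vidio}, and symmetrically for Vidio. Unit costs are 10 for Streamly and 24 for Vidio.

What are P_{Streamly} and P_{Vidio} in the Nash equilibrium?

Streamly's profit: π = (P_{Streamly} − 10)(111 − 3P_{Streamly} + P_{Vidio}).
∂π/∂P_{Streamly} = 141 − 6P_{Streamly} + P_{Vidio} = 0 ⇒ P_{Streamly} = 23.5 + (1/6)P_{Vidio}.
Similarly P_{Vidio} = 30.5 + (1/6)P_{Streamly}.
Plugging P_{Vidio} into Streamly's best response: P_{Streamly} = 23.5 + (1/6)(30.5 + (1/6)P_{Streamly}) ⇒ (35/36)P_{Streamly} = 343/12, so P_{Streamly} = 29.4.
Then P_{Vidio} = 30.5 + (1/6)·29.4 = 35.4.

29.4, 35.4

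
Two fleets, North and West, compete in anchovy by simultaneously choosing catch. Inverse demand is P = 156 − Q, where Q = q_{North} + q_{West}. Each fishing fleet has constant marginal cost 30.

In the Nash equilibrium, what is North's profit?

Fishing fleet North's profit: π = q_{North}(156 − (q_{North} + q_{West})) − 30q_{North}.
∂π/∂q_{North} = 126 − 2q_{North} − q_{West} = 0, so q_{North} = 63 − 0.5q_{West}.
By symmetry q_{West} = q_{North}; substituting into the reaction function, 1.5q_{North} = 63 and q_{North} = 42.
Price P = 156 − 84 = 72.
North's profit: (72 − 30)·42 = 1764.

1764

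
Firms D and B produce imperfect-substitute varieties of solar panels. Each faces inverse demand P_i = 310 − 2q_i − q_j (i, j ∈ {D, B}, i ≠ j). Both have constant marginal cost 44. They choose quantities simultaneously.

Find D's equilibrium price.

Firm D's profit: π = q_D(310 − 2q_D − q_B) − 44q_D.
∂π/∂q_D = 266 − 4q_D − q_B = 0 ⇒ q_D = 66.5 − 0.25q_B.
Setting q_D = q_B in the reaction function: q_D = 66.5 − 0.25q_D, so q_D = 66.5 / 1.25 = 53.2.
P_D = 310 − 2·53.2 − 53.2 = 150.4.

150.4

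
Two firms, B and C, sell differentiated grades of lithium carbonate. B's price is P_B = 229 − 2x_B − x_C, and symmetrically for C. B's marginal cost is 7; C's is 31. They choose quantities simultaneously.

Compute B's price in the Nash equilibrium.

99

Firm B's profit: π = x_B(229 − 2x_B − x_C) − 7x_B.
∂π/∂x_B = 222 − 4x_B − x_C = 0 ⇒ x_B = 55.5 − 0.25x_C.
Similarly x_C = 49.5 − 0.25x_B.
Solving the two reaction functions simultaneously: (1 − (−0.25)(−0.25))x_B = 55.5 − 0.25·49.5, so 0.9375x_B = 43.125 and x_B = 46.
Then x_C = 49.5 − 0.25·46 = 38.
P_B = 229 − 2·46 − 38 = 99.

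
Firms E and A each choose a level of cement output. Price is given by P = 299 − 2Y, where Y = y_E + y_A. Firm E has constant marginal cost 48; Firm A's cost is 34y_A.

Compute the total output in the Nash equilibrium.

Firm E's profit: π = y_E(299 − 2(y_E + y_A)) − 48y_E.
∂π/∂y_E = 251 − 4y_E − 2y_A = 0, so y_E = 62.75 − 0.5y_A.
By the same steps for A: y_A = 66.25 − 0.5y_E.
Solving the two reaction functions simultaneously: (1 − (−0.5)(−0.5))y_E = 62.75 − 0.5·66.25, so 0.75y_E = 29.625 and y_E = 39.5.
Then y_A = 66.25 − 0.5·39.5 = 46.5.
Total output: 39.5 + 46.5 = 86.

86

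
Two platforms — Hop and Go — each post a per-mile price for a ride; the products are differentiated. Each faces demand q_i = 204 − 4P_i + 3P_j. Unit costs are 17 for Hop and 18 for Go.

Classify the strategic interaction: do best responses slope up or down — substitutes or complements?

strategic complements

Hop's profit: π = (P_{Hop} − 17)(204 − 4P_{Hop} + 3P_{Go}).
∂π/∂P_{Hop} = 272 − 8P_{Hop} + 3P_{Go} = 0 ⇒ P_{Hop} = 34 + 0.375P_{Go}.
The best-response slope dP_{Hop}/dP_{Go} = 0.375 > 0: the reaction function is upward-sloping, so the choices are strategic complements.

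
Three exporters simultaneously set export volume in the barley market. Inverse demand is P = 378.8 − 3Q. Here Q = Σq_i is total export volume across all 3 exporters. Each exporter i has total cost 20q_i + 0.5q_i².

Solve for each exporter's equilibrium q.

27.6

A representative exporter's profit is π_i = q_i(378.8 − 3Q) − 20q_i − 0.5q_i², with Q = q_i + Σ_{j≠i} q_j.
First-order condition: 358.8 − 7q_i − 3Σ_{j≠i} q_j = 0.
In a symmetric equilibrium every exporter chooses the same q, so Σ_{j≠i} q_j = 2q. The condition becomes 358.8 − 13q = 0, giving q = 358.8/13 = 27.6.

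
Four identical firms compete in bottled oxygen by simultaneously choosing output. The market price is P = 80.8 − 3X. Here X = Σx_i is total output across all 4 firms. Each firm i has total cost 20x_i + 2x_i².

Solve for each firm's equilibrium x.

3.2

A representative firm's profit is π_i = x_i(80.8 − 3X) − 20x_i − 2x_i², with X = x_i + Σ_{j≠i} x_j.
First-order condition: 60.8 − 10x_i − 3Σ_{j≠i} x_j = 0.
Imposing symmetry (x_j = x for all j) turns Σ_{j≠i} x_j into 3x, so 60.8 = 19x and x = 3.2.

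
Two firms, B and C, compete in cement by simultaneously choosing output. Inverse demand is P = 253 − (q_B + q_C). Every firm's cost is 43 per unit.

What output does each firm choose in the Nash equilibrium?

Firm B's profit: π = q_B(253 − (q_B + q_C)) − 43q_B.
∂π/∂q_B = 210 − 2q_B − q_C = 0, so q_B = 105 − 0.5q_C.
Setting q_B = q_C in the reaction function: q_B = 105 − 0.5q_B, so q_B = 105 / 1.5 = 70.

70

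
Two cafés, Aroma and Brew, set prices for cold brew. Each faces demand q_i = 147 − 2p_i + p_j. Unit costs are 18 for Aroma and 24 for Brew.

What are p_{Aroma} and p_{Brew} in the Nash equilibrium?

Aroma's profit: π = (p_{Aroma} − 18)(147 − 2p_{Aroma} + p_{Brew}).
∂π/∂p_{Aroma} = 183 − 4p_{Aroma} + p_{Brew} = 0 ⇒ p_{Aroma} = 45.75 + 0.25p_{Brew}.
Similarly p_{Brew} = 48.75 + 0.25p_{Aroma}.
Substituting the second reaction function into the first: p_{Aroma} = 45.75 + 0.25(48.75 + 0.25p_{Aroma}), which gives 0.9375p_{Aroma} = 57.9375 ⇒ p_{Aroma} = 61.8.
Then p_{Brew} = 48.75 + 0.25·61.8 = 64.2.

61.8, 64.2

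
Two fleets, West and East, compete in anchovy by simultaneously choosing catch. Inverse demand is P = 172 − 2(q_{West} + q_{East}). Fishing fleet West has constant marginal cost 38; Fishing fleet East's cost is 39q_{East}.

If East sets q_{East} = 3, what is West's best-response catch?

Fishing fleet West's profit: π = q_{West}(172 − 2(q_{West} + q_{East})) − 38q_{West}.
∂π/∂q_{West} = 134 − 4q_{West} − 2q_{East} = 0, so q_{West} = 33.5 − 0.5q_{East}.
At q_{East} = 3: q_{West} = 33.5 − 0.5·3 = 32.

32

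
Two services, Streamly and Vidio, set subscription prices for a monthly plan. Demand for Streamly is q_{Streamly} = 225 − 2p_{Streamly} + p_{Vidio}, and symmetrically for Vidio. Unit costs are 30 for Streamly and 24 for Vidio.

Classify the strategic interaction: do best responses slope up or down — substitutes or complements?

strategic complements

Streamly's profit: π = (p_{Streamly} − 30)(225 − 2p_{Streamly} + p_{Vidio}).
∂π/∂p_{Streamly} = 285 − 4p_{Streamly} + p_{Vidio} = 0 ⇒ p_{Streamly} = 71.25 + 0.25p_{Vidio}.
The best-response slope dp_{Streamly}/dp_{Vidio} = 0.25 > 0: the reaction function is upward-sloping, so the choices are strategic complements.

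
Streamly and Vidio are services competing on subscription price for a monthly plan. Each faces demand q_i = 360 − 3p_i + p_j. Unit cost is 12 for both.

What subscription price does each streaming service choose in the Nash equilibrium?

Streamly's profit: π = (p_{Streamly} − 12)(360 − 3p_{Streamly} + p_{Vidio}).
∂π/∂p_{Streamly} = 396 − 6p_{Streamly} + p_{Vidio} = 0 ⇒ p_{Streamly} = 66 + (1/6)p_{Vidio}.
The game is symmetric, so in equilibrium p_{Vidio} = p_{Streamly}: the reaction function gives (5/6)p_{Streamly} = 66, hence p_{Streamly} = 79.2.

79.2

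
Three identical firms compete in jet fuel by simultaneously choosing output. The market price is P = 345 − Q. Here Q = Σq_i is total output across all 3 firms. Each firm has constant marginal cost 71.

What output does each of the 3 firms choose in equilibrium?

A representative firm's profit is π_i = q_i(345 − Q) − 71q_i, with Q = q_i + Σ_{j≠i} q_j.
First-order condition: 274 − 2q_i − Σ_{j≠i} q_j = 0.
Imposing symmetry (q_j = q for all j) turns Σ_{j≠i} q_j into 2q, so 274 = 4q and q = 68.5.

68.5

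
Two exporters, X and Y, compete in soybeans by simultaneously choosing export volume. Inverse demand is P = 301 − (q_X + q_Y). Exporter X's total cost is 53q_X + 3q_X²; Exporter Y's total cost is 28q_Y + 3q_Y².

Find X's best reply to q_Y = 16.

29

Exporter X's profit: π = q_X(301 − (q_X + q_Y)) − 53q_X − 3q_X².
∂π/∂q_X = 248 − 8q_X − q_Y = 0, so q_X = 31 − 0.125q_Y.
At q_Y = 16: q_X = 31 − 0.125·16 = 29.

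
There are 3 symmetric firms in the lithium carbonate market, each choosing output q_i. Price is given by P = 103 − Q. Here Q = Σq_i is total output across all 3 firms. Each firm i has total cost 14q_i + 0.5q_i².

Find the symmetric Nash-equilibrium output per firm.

A representative firm's profit is π_i = q_i(103 − Q) − 14q_i − 0.5q_i², with Q = q_i + Σ_{j≠i} q_j.
First-order condition: 89 − 3q_i − Σ_{j≠i} q_j = 0.
With identical firms, set every q_j = q: then 89 − 3q − 2q = 0, i.e. q = 89/5 = 17.8.

17.8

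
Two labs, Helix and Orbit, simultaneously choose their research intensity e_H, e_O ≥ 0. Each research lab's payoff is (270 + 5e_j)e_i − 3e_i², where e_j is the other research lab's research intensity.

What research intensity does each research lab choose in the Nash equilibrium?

Helix's payoff is (270 + 5e_O)e_H − 3e_H².
∂π/∂e_H = 270 + 5e_O − 6e_H = 0, so e_H = 45 + (5/6)e_O.
By symmetry e_O = e_H; substituting into the reaction function, (1/6)e_H = 45 and e_H = 270.

270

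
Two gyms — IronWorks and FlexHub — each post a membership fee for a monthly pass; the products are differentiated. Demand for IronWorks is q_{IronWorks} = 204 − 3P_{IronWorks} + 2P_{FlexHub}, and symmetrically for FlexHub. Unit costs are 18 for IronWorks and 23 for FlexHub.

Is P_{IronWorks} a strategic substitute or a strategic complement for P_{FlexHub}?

IronWorks's profit: π = (P_{IronWorks} − 18)(204 − 3P_{IronWorks} + 2P_{FlexHub}).
∂π/∂P_{IronWorks} = 258 − 6P_{IronWorks} + 2P_{FlexHub} = 0 ⇒ P_{IronWorks} = 43 + (1/3)P_{FlexHub}.
The best-response slope dP_{IronWorks}/dP_{FlexHub} = 1/3 > 0: the reaction function is upward-sloping, so the choices are strategic complements.

strategic complements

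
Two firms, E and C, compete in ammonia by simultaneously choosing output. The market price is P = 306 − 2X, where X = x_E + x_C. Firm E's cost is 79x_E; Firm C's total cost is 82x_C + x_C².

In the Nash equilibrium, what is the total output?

67.8

Firm E's profit: π = x_E(306 − 2(x_E + x_C)) − 79x_E.
∂π/∂x_E = 227 − 4x_E − 2x_C = 0, so x_E = 56.75 − 0.5x_C.
For C: ∂π/∂x_C = 224 − 6x_C − 2x_E = 0 ⇒ x_C = 112/3 − (1/3)x_E.
Solving the two reaction functions simultaneously: (1 − (−0.5)(−1/3))x_E = 56.75 − 0.5·(112/3), so (5/6)x_E = 457/12 and x_E = 45.7.
Then x_C = 112/3 − (1/3)·45.7 = 22.1.
Total output: 45.7 + 22.1 = 67.8.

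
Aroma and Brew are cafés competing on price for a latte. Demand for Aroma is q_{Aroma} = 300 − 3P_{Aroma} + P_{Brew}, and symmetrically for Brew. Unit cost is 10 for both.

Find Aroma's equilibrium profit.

9408

Aroma's profit: π = (P_{Aroma} − 10)(300 − 3P_{Aroma} + P_{Brew}).
∂π/∂P_{Aroma} = 330 − 6P_{Aroma} + P_{Brew} = 0 ⇒ P_{Aroma} = 55 + (1/6)P_{Brew}.
Setting P_{Aroma} = P_{Brew} in the reaction function: P_{Aroma} = 55 + (1/6)P_{Aroma}, so P_{Aroma} = 55 / (5/6) = 66.
q_{Aroma} = 300 − 3·66 + 66 = 168.
Profit = (66 − 10)·168 = 9408.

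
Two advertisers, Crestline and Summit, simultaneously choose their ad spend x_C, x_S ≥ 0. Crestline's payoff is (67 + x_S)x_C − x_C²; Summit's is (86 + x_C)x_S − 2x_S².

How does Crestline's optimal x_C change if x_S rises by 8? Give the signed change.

4

Expanding Crestline's payoff: 67x_C + x_Sx_C − x_C².
∂π/∂x_C = 67 + x_S − 2x_C = 0, so x_C = 33.5 + 0.5x_S.
The reaction-function slope is 0.5, so an 8-unit rise in x_S moves x_C by 0.5 × 8 = 4. Crestline's best response rises — the actions are strategic complements.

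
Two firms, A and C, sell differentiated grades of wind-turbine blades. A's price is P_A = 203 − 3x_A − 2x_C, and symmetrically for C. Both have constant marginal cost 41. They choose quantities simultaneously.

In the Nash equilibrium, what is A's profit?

1230.1875

Firm A's profit: π = x_A(203 − 3x_A − 2x_C) − 41x_A.
∂π/∂x_A = 162 − 6x_A − 2x_C = 0 ⇒ x_A = 27 − (1/3)x_C.
By symmetry x_C = x_A; substituting into the reaction function, (4/3)x_A = 27 and x_A = 20.25.
P_A = 203 − 3·20.25 − 2·20.25 = 101.75.
Profit = (101.75 − 41)·20.25 = 1230.1875.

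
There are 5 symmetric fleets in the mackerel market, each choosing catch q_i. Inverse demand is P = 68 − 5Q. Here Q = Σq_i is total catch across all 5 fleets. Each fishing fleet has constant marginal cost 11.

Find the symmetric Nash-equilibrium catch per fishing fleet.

1.9

A representative fishing fleet's profit is π_i = q_i(68 − 5Q) − 11q_i, with Q = q_i + Σ_{j≠i} q_j.
First-order condition: 57 − 10q_i − 5Σ_{j≠i} q_j = 0.
With identical fishing fleets, set every q_j = q: then 57 − 10q − 20q = 0, i.e. q = 57/30 = 1.9.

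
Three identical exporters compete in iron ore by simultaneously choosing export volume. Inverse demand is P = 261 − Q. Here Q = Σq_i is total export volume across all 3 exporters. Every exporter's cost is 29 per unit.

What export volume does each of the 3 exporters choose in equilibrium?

58

A representative exporter's profit is π_i = q_i(261 − Q) − 29q_i, with Q = q_i + Σ_{j≠i} q_j.
First-order condition: 232 − 2q_i − Σ_{j≠i} q_j = 0.
With identical exporters, set every q_j = q: then 232 − 2q − 2q = 0, i.e. q = 232/4 = 58.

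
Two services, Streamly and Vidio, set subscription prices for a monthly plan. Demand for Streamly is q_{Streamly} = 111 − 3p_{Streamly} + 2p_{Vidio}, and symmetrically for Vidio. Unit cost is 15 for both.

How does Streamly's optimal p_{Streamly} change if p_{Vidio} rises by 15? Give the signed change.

Streamly's profit: π = (p_{Streamly} − 15)(111 − 3p_{Streamly} + 2p_{Vidio}).
∂π/∂p_{Streamly} = 156 − 6p_{Streamly} + 2p_{Vidio} = 0 ⇒ p_{Streamly} = 26 + (1/3)p_{Vidio}.
The reaction-function slope is 1/3, so a 15-unit rise in p_{Vidio} moves p_{Streamly} by 1/3 × 15 = 5. Streamly's best response rises — the actions are strategic complements.

5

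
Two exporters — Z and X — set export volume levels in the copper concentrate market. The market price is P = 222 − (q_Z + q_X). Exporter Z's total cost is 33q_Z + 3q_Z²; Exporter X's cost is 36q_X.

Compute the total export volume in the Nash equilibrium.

99.4

Exporter Z's profit: π = q_Z(222 − (q_Z + q_X)) − 33q_Z − 3q_Z².
∂π/∂q_Z = 189 − 8q_Z − q_X = 0, so q_Z = 23.625 − 0.125q_X.
For X: ∂π/∂q_X = 186 − 2q_X − q_Z = 0 ⇒ q_X = 93 − 0.5q_Z.
Substituting the second reaction function into the first: q_Z = 23.625 − 0.125(93 − 0.5q_Z), which gives 0.9375q_Z = 12 ⇒ q_Z = 12.8.
Then q_X = 93 − 0.5·12.8 = 86.6.
Total export volume: 12.8 + 86.6 = 99.4.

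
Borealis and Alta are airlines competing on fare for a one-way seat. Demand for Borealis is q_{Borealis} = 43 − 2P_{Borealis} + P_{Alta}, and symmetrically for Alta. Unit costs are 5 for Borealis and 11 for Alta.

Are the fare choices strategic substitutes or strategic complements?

strategic complements

Borealis's profit: π = (P_{Borealis} − 5)(43 − 2P_{Borealis} + P_{Alta}).
∂π/∂P_{Borealis} = 53 − 4P_{Borealis} + P_{Alta} = 0 ⇒ P_{Borealis} = 13.25 + 0.25P_{Alta}.
The best-response slope dP_{Borealis}/dP_{Alta} = 0.25 > 0: the reaction function is upward-sloping, so the choices are strategic complements.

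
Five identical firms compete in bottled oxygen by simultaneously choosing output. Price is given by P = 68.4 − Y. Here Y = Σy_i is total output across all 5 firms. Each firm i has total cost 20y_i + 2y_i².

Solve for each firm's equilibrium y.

A representative firm's profit is π_i = y_i(68.4 − Y) − 20y_i − 2y_i², with Y = y_i + Σ_{j≠i} y_j.
First-order condition: 48.4 − 6y_i − Σ_{j≠i} y_j = 0.
In a symmetric equilibrium every firm chooses the same y, so Σ_{j≠i} y_j = 4y. The condition becomes 48.4 − 10y = 0, giving y = 48.4/10 = 4.84.

4.84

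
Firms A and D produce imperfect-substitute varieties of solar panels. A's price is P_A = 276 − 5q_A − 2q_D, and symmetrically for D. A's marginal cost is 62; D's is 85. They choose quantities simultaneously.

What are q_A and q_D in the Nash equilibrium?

Firm A's profit: π = q_A(276 − 5q_A − 2q_D) − 62q_A.
∂π/∂q_A = 214 − 10q_A − 2q_D = 0 ⇒ q_A = 21.4 − 0.2q_D.
Similarly q_D = 19.1 − 0.2q_A.
Solving the two reaction functions simultaneously: (1 − (−0.2)(−0.2))q_A = 21.4 − 0.2·19.1, so 0.96q_A = 17.58 and q_A = 18.3125.
Then q_D = 19.1 − 0.2·18.3125 = 15.4375.

18.3125, 15.4375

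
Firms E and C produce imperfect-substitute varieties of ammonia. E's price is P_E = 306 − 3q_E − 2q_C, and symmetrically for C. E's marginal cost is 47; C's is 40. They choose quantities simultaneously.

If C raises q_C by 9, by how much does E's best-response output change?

-3

Firm E's profit: π = q_E(306 − 3q_E − 2q_C) − 47q_E.
∂π/∂q_E = 259 − 6q_E − 2q_C = 0 ⇒ q_E = 259/6 − (1/3)q_C.
The reaction-function slope is −1/3, so a 9-unit rise in q_C moves q_E by −1/3 × 9 = −3. E's best response falls — the actions are strategic substitutes.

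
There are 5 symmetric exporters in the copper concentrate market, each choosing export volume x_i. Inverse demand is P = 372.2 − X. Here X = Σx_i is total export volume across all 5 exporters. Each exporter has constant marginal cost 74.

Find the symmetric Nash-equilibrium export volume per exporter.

A representative exporter's profit is π_i = x_i(372.2 − X) − 74x_i, with X = x_i + Σ_{j≠i} x_j.
First-order condition: 298.2 − 2x_i − Σ_{j≠i} x_j = 0.
Imposing symmetry (x_j = x for all j) turns Σ_{j≠i} x_j into 4x, so 298.2 = 6x and x = 49.7.

49.7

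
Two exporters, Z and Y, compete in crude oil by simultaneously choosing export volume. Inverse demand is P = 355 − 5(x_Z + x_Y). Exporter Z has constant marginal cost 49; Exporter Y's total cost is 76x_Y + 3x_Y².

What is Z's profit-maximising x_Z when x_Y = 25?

Exporter Z's profit: π = x_Z(355 − 5(x_Z + x_Y)) − 49x_Z.
∂π/∂x_Z = 306 − 10x_Z − 5x_Y = 0, so x_Z = 30.6 − 0.5x_Y.
At x_Y = 25: x_Z = 30.6 − 0.5·25 = 18.1.

18.1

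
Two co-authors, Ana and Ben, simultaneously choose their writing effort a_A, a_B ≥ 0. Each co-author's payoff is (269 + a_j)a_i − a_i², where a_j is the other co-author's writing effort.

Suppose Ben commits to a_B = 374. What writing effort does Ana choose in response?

321.5

Ana's payoff is (269 + a_B)a_A − a_A².
∂π/∂a_A = 269 + a_B − 2a_A = 0, so a_A = 134.5 + 0.5a_B.
At a_B = 374: a_A = 134.5 + 0.5·374 = 321.5.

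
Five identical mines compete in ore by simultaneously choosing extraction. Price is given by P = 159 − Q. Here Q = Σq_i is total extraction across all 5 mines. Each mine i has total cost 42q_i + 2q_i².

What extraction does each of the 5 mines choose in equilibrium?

11.7

A representative mine's profit is π_i = q_i(159 − Q) − 42q_i − 2q_i², with Q = q_i + Σ_{j≠i} q_j.
First-order condition: 117 − 6q_i − Σ_{j≠i} q_j = 0.
In a symmetric equilibrium every mine chooses the same q, so Σ_{j≠i} q_j = 4q. The condition becomes 117 − 10q = 0, giving q = 117/10 = 11.7.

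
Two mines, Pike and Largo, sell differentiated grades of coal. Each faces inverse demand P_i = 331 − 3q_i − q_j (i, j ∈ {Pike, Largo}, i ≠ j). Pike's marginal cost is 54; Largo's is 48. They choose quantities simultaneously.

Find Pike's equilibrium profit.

Mine Pike's profit: π = q_{Pike}(331 − 3q_{Pike} − q_{Largo}) − 54q_{Pike}.
∂π/∂q_{Pike} = 277 − 6q_{Pike} − q_{Largo} = 0 ⇒ q_{Pike} = 277/6 − (1/6)q_{Largo}.
Similarly q_{Largo} = 283/6 − (1/6)q_{Pike}.
Solving the two reaction functions simultaneously: (1 − (−1/6)(−1/6))q_{Pike} = 277/6 − (1/6)·(283/6), so (35/36)q_{Pike} = 1379/36 and q_{Pike} = 39.4.
Then q_{Largo} = 283/6 − (1/6)·39.4 = 40.6.
P_{Pike} = 331 − 3·39.4 − 40.6 = 172.2.
Profit = (172.2 − 54)·39.4 = 4657.08.

4657.08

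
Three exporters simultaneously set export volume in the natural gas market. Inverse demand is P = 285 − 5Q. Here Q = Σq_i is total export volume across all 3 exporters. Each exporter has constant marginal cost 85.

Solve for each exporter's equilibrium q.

10

A representative exporter's profit is π_i = q_i(285 − 5Q) − 85q_i, with Q = q_i + Σ_{j≠i} q_j.
First-order condition: 200 − 10q_i − 5Σ_{j≠i} q_j = 0.
With identical exporters, set every q_j = q: then 200 − 10q − 10q = 0, i.e. q = 200/20 = 10.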